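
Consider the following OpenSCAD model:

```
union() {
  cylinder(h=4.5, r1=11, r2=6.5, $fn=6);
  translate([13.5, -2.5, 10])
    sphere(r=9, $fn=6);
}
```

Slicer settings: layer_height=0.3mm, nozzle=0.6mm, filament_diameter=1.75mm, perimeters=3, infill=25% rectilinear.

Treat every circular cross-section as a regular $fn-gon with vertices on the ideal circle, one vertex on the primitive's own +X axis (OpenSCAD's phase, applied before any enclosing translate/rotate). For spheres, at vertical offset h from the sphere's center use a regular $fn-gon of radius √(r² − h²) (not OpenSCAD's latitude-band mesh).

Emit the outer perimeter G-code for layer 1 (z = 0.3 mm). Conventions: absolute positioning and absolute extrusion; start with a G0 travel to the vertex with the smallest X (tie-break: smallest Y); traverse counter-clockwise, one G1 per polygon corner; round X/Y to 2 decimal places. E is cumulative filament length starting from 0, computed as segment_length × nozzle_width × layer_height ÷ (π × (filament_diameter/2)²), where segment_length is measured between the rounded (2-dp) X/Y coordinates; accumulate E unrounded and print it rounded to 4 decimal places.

At z = 0.3 mm: the cone: at t=0.067 of its height the radius interpolates to r₁+(r₂−r₁)t = 10.700, giving a regular 6-gon of that circumradius; the sphere at (13.5, -2.5) is absent (|z−center|=9.700 > r=9); Merging all regions: only the cone is present, so the union is just that shape — 1 connected region. The outline is a single polygon with 6 vertices. Extrusion per mm of travel: 0.6 × 0.3 / (π × 0.875²) = 0.074835. Accumulating E over each segment gives final E = 4.8053.

G0 X-10.70 Y0.00 Z0.30
G1 X-5.35 Y-9.27 E0.8010
G1 X5.35 Y-9.27 E1.6017
G1 X10.70 Y0.00 E2.4027
G1 X5.35 Y9.27 E3.2036
G1 X-5.35 Y9.27 E4.0044
G1 X-10.70 Y0.00 E4.8053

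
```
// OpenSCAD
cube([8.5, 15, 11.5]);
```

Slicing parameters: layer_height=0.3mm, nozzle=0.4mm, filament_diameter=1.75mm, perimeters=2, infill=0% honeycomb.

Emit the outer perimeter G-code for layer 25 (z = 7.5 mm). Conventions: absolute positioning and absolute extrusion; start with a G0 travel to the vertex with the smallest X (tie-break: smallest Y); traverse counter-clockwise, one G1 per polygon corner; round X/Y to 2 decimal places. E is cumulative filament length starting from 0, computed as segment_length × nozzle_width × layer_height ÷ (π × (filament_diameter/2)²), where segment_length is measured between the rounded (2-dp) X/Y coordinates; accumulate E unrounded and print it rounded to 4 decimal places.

G0 X0.00 Y0.00 Z7.50
G1 X8.50 Y0.00 E0.4241
G1 X8.50 Y15.00 E1.1724
G1 X0.00 Y15.00 E1.5965
G1 X0.00 Y0.00 E2.3448

At z = 7.5 mm: the cube is present — its section is the full 8.5×15 rectangle. The outline is a single polygon with 4 vertices. Extrusion per mm of travel: 0.4 × 0.3 / (π × 0.875²) = 0.049890. Accumulating E over each segment gives final E = 2.3448.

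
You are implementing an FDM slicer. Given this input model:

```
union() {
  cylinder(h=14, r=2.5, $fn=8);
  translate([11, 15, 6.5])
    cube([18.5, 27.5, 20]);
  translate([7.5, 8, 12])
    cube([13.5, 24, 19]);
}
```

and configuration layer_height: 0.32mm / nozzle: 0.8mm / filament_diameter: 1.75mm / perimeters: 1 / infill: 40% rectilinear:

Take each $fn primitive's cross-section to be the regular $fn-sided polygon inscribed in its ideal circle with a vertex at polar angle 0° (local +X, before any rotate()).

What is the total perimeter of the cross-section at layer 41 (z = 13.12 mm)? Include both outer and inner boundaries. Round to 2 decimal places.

128.31 mm

At z = 13.12 mm: the cylinder: section is a regular 8-gon, circumradius r=2.5 (perimeter = 2·8·2.500·sin(180°/8) = 15.31 mm); the cube at (11, 15) is present — its section is the full 18.5×27.5 rectangle (perimeter 92.00 mm); the 13.5×24 cube at (7.5, 8) contributes its full rectangle (perimeter 75.00 mm); Combining (union): the regions partially overlap (shared area 170.00 mm²), so the edge portions inside another operand are dropped and the merged outline is re-measured after clipping — boundary = 128.31 mm. Overall, the cross-section has 2 separate islands. Total boundary length (outer) = 128.31 mm.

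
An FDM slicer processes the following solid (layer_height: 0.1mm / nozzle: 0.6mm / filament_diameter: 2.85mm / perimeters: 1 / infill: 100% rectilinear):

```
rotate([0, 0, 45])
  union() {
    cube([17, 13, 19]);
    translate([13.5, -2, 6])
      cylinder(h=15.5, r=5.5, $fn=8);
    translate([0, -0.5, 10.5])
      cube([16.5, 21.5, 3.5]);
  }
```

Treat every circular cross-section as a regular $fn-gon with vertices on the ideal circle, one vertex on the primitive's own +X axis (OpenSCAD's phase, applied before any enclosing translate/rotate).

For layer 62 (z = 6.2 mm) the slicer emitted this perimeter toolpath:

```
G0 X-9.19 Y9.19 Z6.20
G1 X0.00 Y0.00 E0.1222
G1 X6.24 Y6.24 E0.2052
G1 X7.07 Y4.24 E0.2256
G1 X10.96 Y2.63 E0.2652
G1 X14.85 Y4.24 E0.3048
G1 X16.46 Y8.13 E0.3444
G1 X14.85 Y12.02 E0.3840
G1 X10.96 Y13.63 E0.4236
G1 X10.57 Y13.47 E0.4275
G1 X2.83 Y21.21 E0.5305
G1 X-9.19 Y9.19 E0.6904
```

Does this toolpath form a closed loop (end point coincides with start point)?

yes

Start point (G0): (-9.19, 9.19). End point (last G1): the path returns to the start — closed.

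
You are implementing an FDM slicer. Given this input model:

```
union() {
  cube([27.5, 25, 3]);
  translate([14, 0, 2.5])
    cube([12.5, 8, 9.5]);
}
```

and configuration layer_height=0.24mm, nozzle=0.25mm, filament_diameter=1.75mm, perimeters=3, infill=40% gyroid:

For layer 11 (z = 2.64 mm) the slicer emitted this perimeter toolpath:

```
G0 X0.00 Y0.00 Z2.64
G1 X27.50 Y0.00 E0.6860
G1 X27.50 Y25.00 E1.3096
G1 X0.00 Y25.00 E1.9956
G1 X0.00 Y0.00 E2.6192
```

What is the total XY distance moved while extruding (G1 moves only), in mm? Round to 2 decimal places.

105.00 mm

Sum the Euclidean lengths of each G1 segment: total = 105.00 mm.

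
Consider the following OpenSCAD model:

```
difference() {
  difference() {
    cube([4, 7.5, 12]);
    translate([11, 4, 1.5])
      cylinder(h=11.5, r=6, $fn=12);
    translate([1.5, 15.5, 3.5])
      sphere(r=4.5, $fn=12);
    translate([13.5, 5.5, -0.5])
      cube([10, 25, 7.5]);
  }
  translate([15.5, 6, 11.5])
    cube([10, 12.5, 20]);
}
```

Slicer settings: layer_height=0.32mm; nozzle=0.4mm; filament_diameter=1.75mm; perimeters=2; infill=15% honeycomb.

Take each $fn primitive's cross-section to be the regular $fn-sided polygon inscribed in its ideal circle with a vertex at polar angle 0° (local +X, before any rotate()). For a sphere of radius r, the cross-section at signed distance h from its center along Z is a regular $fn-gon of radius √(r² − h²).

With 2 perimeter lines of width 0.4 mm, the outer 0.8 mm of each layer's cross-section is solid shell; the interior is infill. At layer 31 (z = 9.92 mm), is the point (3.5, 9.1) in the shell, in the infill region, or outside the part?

At z = 9.92 mm: the cube is present — its section is the full 4×7.5 rectangle; the r=6 cylinder at (11, 4) contributes a regular 12-gon of circumradius 6; the sphere at (1.5, 15.5) does not reach this height (|z−center|=6.420 > r=4.5); the cube at (13.5, 5.5) is not intersected at this z (z outside [-0.5, 7]); Subtracting the remaining from the first: starting from the 4×7.5 cube, the r=6 cylinder at (11, 4) misses the remaining region (no effect) — 1 connected region; the cube at (15.5, 6) is not intersected at this z (z outside [11.5, 31.5]); Taking the first minus the rest: none of the subtracted shapes is present at this height, so the result so far is unchanged — 1 connected region. Overall, the cross-section is a single solid region. The nearest boundary edge runs (0.00, 7.50)→(4.00, 7.50); distance from the point to it = 1.60 mm. The point is not inside any of the regions above, so it lies outside the cross-section (1.60 mm from the nearest boundary).

outside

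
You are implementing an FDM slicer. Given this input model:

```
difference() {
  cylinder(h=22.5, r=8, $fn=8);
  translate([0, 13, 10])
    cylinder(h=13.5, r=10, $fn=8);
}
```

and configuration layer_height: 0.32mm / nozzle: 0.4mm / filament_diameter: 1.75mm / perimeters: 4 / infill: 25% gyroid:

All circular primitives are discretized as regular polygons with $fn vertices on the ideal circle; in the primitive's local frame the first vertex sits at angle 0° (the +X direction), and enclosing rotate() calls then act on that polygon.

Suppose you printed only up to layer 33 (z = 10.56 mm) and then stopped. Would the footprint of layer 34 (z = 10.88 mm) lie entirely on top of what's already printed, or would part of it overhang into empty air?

entirely on top

Compare the two slices. At z = 10.56: the r=8 cylinder gives a regular 8-gon of circumradius 8 (constant along its height) (area = (8/2)·8.000²·sin(360°/8) = 181.02 mm²); the r=10 cylinder at (0, 13) gives a regular 8-gon of circumradius 10 (constant along its height) (area = (8/2)·10.000²·sin(360°/8) = 282.84 mm²); Subtracting the remaining from the first: starting from the r=8 cylinder (181.02 mm²), the r=10 cylinder at (0, 13) partially overlaps it — only the 30.09 mm² overlap (of its 282.84 mm²) is removed, clipping the outline — area = 150.93 mm². At z = 10.88: the r=8 cylinder contributes a regular 8-gon of circumradius 8 (area = (8/2)·8.000²·sin(360°/8) = 181.02 mm²); the r=10 cylinder at (0, 13) gives a regular 8-gon of circumradius 10 (constant along its height) (area = (8/2)·10.000²·sin(360°/8) = 282.84 mm²); Taking the first minus the rest: starting from the r=8 cylinder (181.02 mm²), the r=10 cylinder at (0, 13) partially overlaps it — only the 30.09 mm² overlap (of its 282.84 mm²) is removed, clipping the outline — area = 150.93 mm². Checking containment: the cross-section at z = 10.88 is a subset of the cross-section at z = 10.56.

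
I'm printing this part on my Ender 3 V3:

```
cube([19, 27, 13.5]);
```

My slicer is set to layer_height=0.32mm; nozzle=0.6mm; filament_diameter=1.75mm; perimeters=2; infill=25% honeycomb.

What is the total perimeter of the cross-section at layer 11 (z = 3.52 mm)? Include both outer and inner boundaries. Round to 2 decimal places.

92.00 mm

At z = 3.52 mm: the cube is present — its section is the full 19×27 rectangle (perimeter 92.00 mm). Overall, the cross-section is a single solid region. Total boundary length (outer) = 92.00 mm.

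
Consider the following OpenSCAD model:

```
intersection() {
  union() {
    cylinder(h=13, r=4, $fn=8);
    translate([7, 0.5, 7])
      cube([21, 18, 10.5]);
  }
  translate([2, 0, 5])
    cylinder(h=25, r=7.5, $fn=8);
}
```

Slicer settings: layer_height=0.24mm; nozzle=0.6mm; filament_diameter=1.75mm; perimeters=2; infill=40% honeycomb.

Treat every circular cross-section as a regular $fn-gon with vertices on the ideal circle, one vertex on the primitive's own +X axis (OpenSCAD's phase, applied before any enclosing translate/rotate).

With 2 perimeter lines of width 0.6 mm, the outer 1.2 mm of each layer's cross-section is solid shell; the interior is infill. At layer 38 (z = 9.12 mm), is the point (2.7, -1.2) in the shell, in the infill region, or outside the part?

shell

At z = 9.12 mm: the r=4 cylinder contributes a regular 8-gon of circumradius 4; the cube at (7, 0.5) is present — its section is the full 21×18 rectangle; Combining (union): the 2 present regions are separate (no shared area or edge), so areas and boundary lengths simply add and each stays a separate island — 2 connected regions; the r=7.5 cylinder at (2, 0) gives a regular 8-gon of circumradius 7.5 (constant along its height); After intersecting: the r=7.5 cylinder at (2, 0) partially overlaps the result so far; clipping to the common part keeps 51.51 mm² — 2 connected regions. Overall, the cross-section has 2 separate islands. The nearest boundary edge runs (4.00, 0.00)→(2.83, -2.83); distance from the point to it = 0.74 mm. (Shell/infill is judged within the island containing the point — the largest one.) The point is inside the cross-section, 0.74 mm from the nearest boundary — within the 1.2 mm shell band (2 × 0.6).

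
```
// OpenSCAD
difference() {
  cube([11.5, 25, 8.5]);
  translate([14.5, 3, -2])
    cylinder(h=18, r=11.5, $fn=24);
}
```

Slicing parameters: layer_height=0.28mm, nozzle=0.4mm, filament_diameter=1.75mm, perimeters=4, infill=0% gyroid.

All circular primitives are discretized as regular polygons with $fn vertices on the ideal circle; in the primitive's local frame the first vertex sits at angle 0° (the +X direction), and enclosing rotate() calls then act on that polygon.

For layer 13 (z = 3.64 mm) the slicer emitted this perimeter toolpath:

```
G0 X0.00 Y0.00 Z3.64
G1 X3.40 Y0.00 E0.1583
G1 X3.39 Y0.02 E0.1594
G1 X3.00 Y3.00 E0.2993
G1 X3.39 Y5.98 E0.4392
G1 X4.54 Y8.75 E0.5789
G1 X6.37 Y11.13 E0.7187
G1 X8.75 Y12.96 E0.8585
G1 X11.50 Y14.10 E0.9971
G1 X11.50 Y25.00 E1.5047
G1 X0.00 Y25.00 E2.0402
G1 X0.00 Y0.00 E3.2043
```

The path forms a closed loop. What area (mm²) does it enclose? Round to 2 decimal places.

193.80 mm²

Apply the shoelace formula to the sequence of (X, Y) vertices; enclosed area = 193.80 mm².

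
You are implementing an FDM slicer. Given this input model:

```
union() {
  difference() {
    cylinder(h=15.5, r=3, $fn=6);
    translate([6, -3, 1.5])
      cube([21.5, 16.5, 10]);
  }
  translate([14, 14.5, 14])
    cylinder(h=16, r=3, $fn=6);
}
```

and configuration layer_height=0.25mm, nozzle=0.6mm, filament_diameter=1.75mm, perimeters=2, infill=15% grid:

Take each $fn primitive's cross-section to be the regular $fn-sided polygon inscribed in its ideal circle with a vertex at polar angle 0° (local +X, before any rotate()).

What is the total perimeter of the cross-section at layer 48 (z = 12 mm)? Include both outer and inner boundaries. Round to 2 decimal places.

At z = 12 mm: the cylinder: section is a regular 6-gon, circumradius r=3 (perimeter = 2·6·3.000·sin(180°/6) = 18.00 mm); the cube at (6, -3) does not reach this height (z outside [1.5, 11.5]); After the difference (first − rest): none of the subtracted shapes is present at this height, so the r=3 cylinder is unchanged — boundary = 18.00 mm; the cylinder at (14, 14.5) does not reach this height (z outside [14, 30]); Taking the union: only the result so far is present, so the union is just that shape — boundary = 18.00 mm. Overall, the cross-section is a single solid region. Total boundary length (outer) = 18.00 mm.

18.00 mm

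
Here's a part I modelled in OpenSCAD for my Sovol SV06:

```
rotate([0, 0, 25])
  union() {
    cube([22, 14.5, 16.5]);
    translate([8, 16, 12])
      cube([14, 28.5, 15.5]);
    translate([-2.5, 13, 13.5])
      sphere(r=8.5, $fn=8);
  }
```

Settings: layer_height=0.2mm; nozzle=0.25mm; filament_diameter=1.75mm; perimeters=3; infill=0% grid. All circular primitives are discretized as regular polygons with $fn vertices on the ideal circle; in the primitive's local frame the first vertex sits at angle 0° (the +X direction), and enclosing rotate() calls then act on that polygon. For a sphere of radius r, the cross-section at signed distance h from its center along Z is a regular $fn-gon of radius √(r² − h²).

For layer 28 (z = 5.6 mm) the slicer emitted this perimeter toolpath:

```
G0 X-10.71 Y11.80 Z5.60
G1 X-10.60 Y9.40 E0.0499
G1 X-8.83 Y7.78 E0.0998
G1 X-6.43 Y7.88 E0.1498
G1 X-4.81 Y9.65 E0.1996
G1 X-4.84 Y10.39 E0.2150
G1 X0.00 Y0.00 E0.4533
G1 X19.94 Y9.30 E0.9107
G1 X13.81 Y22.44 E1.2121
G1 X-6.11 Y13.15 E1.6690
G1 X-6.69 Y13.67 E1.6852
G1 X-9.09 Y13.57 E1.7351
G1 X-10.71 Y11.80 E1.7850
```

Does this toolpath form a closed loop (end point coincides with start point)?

Start point (G0): (-10.71, 11.80). End point (last G1): the path returns to the start — closed.

yes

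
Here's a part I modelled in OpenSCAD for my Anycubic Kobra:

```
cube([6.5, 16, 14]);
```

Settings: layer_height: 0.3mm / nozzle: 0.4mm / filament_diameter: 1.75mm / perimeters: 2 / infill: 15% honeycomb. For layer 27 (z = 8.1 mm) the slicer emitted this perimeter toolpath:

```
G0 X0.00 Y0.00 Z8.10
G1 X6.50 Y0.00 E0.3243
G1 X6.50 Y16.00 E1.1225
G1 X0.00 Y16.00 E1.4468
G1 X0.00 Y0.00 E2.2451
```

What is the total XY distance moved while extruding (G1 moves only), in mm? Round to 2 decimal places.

Sum the Euclidean lengths of each G1 segment: total = 45.00 mm.

45.00 mm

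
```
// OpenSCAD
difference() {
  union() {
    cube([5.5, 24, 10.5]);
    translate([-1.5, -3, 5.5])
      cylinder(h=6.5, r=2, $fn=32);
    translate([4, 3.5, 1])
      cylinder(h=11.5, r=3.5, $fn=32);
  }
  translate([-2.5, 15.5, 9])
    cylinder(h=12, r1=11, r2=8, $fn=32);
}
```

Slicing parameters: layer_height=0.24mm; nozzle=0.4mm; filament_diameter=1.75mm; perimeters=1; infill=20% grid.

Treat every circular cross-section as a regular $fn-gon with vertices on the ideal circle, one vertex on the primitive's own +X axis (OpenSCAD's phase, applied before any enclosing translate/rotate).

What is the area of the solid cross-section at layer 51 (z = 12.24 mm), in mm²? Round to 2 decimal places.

At z = 12.24 mm: the cube does not reach this height (z outside [0, 10.5]); the cylinder at (-1.5, -3) is absent (z outside [5.5, 12]); the r=3.5 cylinder at (4, 3.5) gives a regular 32-gon of circumradius 3.5 (constant along its height) (area = (32/2)·3.500²·sin(360°/32) = 38.24 mm²); Taking the union: only the r=3.5 cylinder at (4, 3.5) is present, so the union is just that shape — area = 38.24 mm²; the cone at (-2.5, 15.5) (r1=11→r2=8) has section circumradius 10.190 here — a regular 32-gon (area = (32/2)·10.190²·sin(360°/32) = 324.12 mm²); Taking the first minus the rest: starting from the result so far (38.24 mm²), the cone at (-2.5, 15.5) misses the remaining region (no effect) — area = 38.24 mm². Overall, the cross-section is a single solid region. Net area = 38.24 mm².

38.24 mm²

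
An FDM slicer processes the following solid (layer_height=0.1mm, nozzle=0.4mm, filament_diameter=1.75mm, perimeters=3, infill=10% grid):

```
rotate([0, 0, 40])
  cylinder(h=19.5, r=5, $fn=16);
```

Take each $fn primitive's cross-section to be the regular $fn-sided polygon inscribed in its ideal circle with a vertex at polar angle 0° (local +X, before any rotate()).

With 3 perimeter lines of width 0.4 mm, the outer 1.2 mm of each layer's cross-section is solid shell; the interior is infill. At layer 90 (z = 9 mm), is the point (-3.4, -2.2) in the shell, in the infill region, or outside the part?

At z = 9 mm: the r=5 cylinder contributes a regular 16-gon of circumradius 5; (rotated 40° about Z; rotation is an isometry so areas/perimeters/island counts are preserved). Overall, the cross-section is a single solid region. Undo the 40° rotation: the query point maps to (-4.019, 0.500) in the un-rotated model frame. The nearest boundary edge runs (-4.62, 1.91)→(-5.00, 0.00); distance from the point to it = 0.86 mm. The point is inside the cross-section, 0.86 mm from the nearest boundary — within the 1.2 mm shell band (3 × 0.4).

shell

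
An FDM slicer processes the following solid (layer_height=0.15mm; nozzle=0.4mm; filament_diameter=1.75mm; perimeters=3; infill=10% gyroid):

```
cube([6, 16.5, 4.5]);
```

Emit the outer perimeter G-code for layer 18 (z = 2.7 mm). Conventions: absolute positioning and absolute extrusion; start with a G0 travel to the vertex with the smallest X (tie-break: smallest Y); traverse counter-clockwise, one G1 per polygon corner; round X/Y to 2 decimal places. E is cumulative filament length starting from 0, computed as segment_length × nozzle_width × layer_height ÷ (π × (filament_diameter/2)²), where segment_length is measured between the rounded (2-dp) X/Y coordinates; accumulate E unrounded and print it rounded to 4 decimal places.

G0 X0.00 Y0.00 Z2.70
G1 X6.00 Y0.00 E0.1497
G1 X6.00 Y16.50 E0.5613
G1 X0.00 Y16.50 E0.7109
G1 X0.00 Y0.00 E1.1225

At z = 2.7 mm: the 6×16.5 cube contributes its full rectangle. The outline is a single polygon with 4 vertices. Extrusion per mm of travel: 0.4 × 0.15 / (π × 0.875²) = 0.024945. Accumulating E over each segment gives final E = 1.1225.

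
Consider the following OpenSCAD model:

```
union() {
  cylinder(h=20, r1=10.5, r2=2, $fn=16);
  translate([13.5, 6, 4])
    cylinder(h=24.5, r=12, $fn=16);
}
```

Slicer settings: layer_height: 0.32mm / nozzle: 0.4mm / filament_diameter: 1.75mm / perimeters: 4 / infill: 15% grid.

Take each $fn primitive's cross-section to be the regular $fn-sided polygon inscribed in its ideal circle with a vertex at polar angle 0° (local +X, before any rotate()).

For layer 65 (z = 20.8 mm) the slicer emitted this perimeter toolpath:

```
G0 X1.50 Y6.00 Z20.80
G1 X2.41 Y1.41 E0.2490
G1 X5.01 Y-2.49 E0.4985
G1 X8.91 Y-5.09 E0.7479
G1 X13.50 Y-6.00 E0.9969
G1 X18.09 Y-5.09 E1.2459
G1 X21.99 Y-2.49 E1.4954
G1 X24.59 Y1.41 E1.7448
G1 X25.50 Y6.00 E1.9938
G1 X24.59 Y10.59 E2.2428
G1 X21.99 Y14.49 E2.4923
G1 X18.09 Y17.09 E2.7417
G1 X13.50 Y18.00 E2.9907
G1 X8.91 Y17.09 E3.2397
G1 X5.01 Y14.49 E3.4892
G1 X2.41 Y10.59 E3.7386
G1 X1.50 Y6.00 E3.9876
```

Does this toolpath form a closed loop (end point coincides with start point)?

Start point (G0): (1.50, 6.00). End point (last G1): the path returns to the start — closed.

yes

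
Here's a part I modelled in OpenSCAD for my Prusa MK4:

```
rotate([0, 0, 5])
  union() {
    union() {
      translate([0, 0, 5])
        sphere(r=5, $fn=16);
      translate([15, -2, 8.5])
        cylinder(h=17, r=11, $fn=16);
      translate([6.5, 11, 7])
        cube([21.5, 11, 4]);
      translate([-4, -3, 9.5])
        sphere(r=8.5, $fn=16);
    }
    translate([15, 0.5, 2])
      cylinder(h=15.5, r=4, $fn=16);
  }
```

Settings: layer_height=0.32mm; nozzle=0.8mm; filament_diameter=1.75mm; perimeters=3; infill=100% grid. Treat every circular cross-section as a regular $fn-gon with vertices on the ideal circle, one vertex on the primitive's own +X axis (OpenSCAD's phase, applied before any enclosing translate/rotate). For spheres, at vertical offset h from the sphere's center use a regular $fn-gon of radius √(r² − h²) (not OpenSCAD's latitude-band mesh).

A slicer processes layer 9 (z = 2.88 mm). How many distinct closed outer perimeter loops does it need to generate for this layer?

At z = 2.88 mm: the r=5 sphere slices to a regular 16-gon of circumradius 4.528 (√(r²−h²) with h=2.12 from center); the cylinder at (15, -2) is absent (z outside [8.5, 25.5]); the cube at (6.5, 11) is not intersected at this z (z outside [7, 11]); the r=8.5 sphere at (-4, -3) contributes a regular 16-gon of circumradius √(8.5²−6.62²) = 5.332; Merging all regions: the regions partially overlap (shared area 27.75 mm²), so overlapping operands fuse into one piece — 1 connected region; the r=4 cylinder at (15, 0.5) contributes a regular 16-gon of circumradius 4; Taking the union: the 2 present regions are separate (no shared area or edge), so areas and boundary lengths simply add and each stays a separate island — 2 connected regions; (whole slice rotated 5° about Z — lengths, areas and connectivity unchanged). The result has 2 disconnected regions.

2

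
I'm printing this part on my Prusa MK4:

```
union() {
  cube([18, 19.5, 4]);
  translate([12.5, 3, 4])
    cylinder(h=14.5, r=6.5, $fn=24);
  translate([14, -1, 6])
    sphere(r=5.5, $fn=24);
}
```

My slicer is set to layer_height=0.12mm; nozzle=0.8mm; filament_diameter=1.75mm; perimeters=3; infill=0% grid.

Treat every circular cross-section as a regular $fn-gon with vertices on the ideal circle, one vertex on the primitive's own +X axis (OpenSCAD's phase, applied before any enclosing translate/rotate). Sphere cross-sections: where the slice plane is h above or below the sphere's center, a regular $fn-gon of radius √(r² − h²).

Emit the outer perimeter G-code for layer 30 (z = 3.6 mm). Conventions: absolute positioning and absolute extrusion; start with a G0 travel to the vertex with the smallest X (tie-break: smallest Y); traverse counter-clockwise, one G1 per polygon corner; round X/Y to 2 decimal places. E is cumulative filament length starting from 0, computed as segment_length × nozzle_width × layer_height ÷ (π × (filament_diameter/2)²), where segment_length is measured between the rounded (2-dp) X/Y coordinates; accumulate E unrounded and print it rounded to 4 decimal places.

At z = 3.6 mm: the cube is present — its section is the full 18×19.5 rectangle; the cylinder at (12.5, 3) does not reach this height (z outside [4, 18.5]); the r=5.5 sphere at (14, -1) slices to a regular 24-gon of circumradius 4.949 (√(r²−h²) with h=2.4 from center); Merging all regions: the regions partially overlap (shared area 27.35 mm²), so overlapping operands fuse into one piece — 1 connected region. The outline is a single polygon with 20 vertices. Extrusion per mm of travel: 0.8 × 0.12 / (π × 0.875²) = 0.039912. Accumulating E over each segment gives final E = 3.3486.

G0 X0.00 Y0.00 Z3.60
G1 X9.18 Y0.00 E0.3664
G1 X9.05 Y-1.00 E0.4066
G1 X9.22 Y-2.28 E0.4582
G1 X9.71 Y-3.47 E0.5095
G1 X10.50 Y-4.50 E0.5614
G1 X11.53 Y-5.29 E0.6132
G1 X12.72 Y-5.78 E0.6645
G1 X14.00 Y-5.95 E0.7161
G1 X15.28 Y-5.78 E0.7676
G1 X16.47 Y-5.29 E0.8190
G1 X17.50 Y-4.50 E0.8708
G1 X18.29 Y-3.47 E0.9226
G1 X18.78 Y-2.28 E0.9739
G1 X18.95 Y-1.00 E1.0255
G1 X18.78 Y0.28 E1.0770
G1 X18.29 Y1.47 E1.1284
G1 X18.00 Y1.85 E1.1475
G1 X18.00 Y19.50 E1.8519
G1 X0.00 Y19.50 E2.5703
G1 X0.00 Y0.00 E3.3486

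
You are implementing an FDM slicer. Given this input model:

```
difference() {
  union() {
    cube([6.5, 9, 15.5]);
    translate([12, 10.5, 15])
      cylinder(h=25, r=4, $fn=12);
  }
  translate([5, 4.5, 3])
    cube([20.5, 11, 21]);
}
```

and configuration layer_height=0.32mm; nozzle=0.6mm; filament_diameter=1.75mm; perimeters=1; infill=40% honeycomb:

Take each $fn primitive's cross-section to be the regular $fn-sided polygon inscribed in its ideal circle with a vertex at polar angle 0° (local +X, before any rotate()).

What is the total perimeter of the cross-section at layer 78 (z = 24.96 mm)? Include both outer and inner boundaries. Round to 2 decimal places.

24.85 mm

At z = 24.96 mm: the cube is absent (z outside [0, 15.5]); the r=4 cylinder at (12, 10.5) gives a regular 12-gon of circumradius 4 (constant along its height) (perimeter = 2·12·4.000·sin(180°/12) = 24.85 mm); Merging all regions: only the r=4 cylinder at (12, 10.5) is present, so the union is just that shape — boundary = 24.85 mm; the cube at (5, 4.5) is not intersected at this z (z outside [3, 24]); Taking the first minus the rest: none of the subtracted shapes is present at this height, so the result so far is unchanged — boundary = 24.85 mm. Overall, the cross-section is a single solid region. Total boundary length (outer) = 24.85 mm.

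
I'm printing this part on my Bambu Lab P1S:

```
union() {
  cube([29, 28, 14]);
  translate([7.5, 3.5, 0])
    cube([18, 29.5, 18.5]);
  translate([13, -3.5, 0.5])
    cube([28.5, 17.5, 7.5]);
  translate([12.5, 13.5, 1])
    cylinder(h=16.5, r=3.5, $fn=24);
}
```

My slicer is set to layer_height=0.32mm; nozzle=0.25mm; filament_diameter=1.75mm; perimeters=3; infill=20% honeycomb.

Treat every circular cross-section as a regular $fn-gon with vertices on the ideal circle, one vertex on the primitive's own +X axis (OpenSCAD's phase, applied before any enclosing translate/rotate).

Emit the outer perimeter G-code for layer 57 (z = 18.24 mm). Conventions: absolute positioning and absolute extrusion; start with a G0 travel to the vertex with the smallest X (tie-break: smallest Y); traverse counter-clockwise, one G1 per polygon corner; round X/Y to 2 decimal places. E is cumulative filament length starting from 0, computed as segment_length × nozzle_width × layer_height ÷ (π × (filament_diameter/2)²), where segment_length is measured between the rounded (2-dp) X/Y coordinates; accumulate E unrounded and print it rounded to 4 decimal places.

At z = 18.24 mm: the cube does not reach this height (z outside [0, 14]); the 18×29.5 cube at (7.5, 3.5) contributes its full rectangle; the cube at (13, -3.5) is not intersected at this z (z outside [0.5, 8]); the cylinder at (12.5, 13.5) is absent (z outside [1, 17.5]); Combining (union): only the 18×29.5 cube at (7.5, 3.5) is present, so the union is just that shape — 1 connected region. The outline is a single polygon with 4 vertices. Extrusion per mm of travel: 0.25 × 0.32 / (π × 0.875²) = 0.033260. Accumulating E over each segment gives final E = 3.1597.

G0 X7.50 Y3.50 Z18.24
G1 X25.50 Y3.50 E0.5987
G1 X25.50 Y33.00 E1.5799
G1 X7.50 Y33.00 E2.1785
G1 X7.50 Y3.50 E3.1597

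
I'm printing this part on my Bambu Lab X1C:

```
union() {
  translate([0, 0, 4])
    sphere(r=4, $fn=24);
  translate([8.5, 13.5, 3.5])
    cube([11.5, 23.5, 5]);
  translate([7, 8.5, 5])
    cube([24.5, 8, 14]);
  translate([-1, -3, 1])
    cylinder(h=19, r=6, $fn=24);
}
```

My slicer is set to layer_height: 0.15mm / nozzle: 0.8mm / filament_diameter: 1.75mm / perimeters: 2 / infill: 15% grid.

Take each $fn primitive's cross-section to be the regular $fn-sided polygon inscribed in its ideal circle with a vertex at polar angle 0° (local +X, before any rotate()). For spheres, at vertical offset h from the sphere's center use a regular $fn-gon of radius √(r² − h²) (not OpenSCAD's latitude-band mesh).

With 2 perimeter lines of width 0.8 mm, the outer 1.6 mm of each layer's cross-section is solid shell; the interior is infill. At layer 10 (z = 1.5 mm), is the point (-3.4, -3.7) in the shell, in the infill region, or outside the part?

At z = 1.5 mm: the r=4 sphere slices to a regular 24-gon of circumradius 3.122 (√(r²−h²) with h=2.5 from center); the cube at (8.5, 13.5) is not intersected at this z (z outside [3.5, 8.5]); the cube at (7, 8.5) is not intersected at this z (z outside [5, 19]); the r=6 cylinder at (-1, -3) contributes a regular 24-gon of circumradius 6; Combining (union): the regions partially overlap (shared area 29.53 mm²), so overlapping operands fuse into one piece — 1 connected region. Overall, the cross-section is a single solid region. The nearest boundary edge runs (-6.20, -6.00)→(-6.80, -4.55); distance from the point to it = 3.46 mm. The point is inside the cross-section and 3.46 mm from the nearest boundary — more than the 1.6 mm shell width (2 × 0.8), so it's in the infill interior.

infill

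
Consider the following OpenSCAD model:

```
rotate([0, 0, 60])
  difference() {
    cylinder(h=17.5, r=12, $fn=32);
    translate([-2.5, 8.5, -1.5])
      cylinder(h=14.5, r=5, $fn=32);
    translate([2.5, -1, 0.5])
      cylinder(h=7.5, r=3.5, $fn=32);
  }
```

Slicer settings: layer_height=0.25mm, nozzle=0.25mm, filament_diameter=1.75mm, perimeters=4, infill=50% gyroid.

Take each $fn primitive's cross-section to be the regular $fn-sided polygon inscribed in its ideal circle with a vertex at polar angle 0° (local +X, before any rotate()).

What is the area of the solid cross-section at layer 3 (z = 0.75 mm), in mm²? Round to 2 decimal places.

345.52 mm²

At z = 0.75 mm: the r=12 cylinder contributes a regular 32-gon of circumradius 12 (area = (32/2)·12.000²·sin(360°/32) = 449.49 mm²); the cylinder at (-2.5, 8.5): section is a regular 32-gon, circumradius r=5 (area = (32/2)·5.000²·sin(360°/32) = 78.04 mm²); the cylinder at (2.5, -1): section is a regular 32-gon, circumradius r=3.5 (area = (32/2)·3.500²·sin(360°/32) = 38.24 mm²); After the difference (first − rest): starting from the r=12 cylinder (449.49 mm²), the r=5 cylinder at (-2.5, 8.5) partially overlaps it — only the 65.73 mm² overlap (of its 78.04 mm²) is removed, clipping the outline; the r=3.5 cylinder at (2.5, -1) lies wholly inside it (removes its full 38.24 mm² and its 21.96 mm outline becomes a hole wall) — area = 345.52 mm²; (whole slice rotated 60° about Z — lengths, areas and connectivity unchanged). Overall, the cross-section is one region with 1 hole. Net area = 345.52 mm².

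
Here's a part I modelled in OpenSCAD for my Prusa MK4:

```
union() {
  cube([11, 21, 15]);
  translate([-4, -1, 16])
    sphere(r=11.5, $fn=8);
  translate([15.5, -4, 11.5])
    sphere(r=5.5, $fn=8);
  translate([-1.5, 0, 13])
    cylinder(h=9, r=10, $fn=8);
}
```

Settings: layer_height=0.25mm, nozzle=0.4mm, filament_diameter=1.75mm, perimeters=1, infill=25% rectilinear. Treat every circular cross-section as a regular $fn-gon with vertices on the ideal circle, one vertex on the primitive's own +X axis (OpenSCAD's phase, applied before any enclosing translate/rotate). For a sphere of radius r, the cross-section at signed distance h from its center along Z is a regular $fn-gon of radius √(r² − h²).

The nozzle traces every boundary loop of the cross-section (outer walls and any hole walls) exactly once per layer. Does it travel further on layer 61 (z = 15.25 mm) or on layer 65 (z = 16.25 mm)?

layer 61 (z = 15.25 mm)

Layer 61 (z = 15.25): the cube does not reach this height (z outside [0, 15]); the sphere at (-4, -1): section is a regular 8-gon, circumradius = √(r²−h²) = √(11.5²−0.75²) = 11.476 (perimeter = 2·8·11.476·sin(180°/8) = 70.26 mm); the r=5.5 sphere at (15.5, -4) contributes a regular 8-gon of circumradius √(5.5²−3.75²) = 4.023 (perimeter = 2·8·4.023·sin(180°/8) = 24.63 mm); the cylinder at (-1.5, 0): section is a regular 8-gon, circumradius r=10 (perimeter = 2·8·10.000·sin(180°/8) = 61.23 mm); Combining (union): the regions partially overlap (shared area 264.07 mm²), so the edge portions inside another operand are dropped and the merged outline is re-measured after clipping — boundary = 96.90 mm. So its perimeter = 96.90 mm. Layer 65 (z = 16.25): the cube does not reach this height (z outside [0, 15]); the sphere at (-4, -1): section is a regular 8-gon, circumradius = √(r²−h²) = √(11.5²−0.25²) = 11.497 (perimeter = 2·8·11.497·sin(180°/8) = 70.40 mm); the sphere at (15.5, -4): section is a regular 8-gon, circumradius = √(r²−h²) = √(5.5²−4.75²) = 2.773 (perimeter = 2·8·2.773·sin(180°/8) = 16.98 mm); the cylinder at (-1.5, 0): section is a regular 8-gon, circumradius r=10 (perimeter = 2·8·10.000·sin(180°/8) = 61.23 mm); Combining (union): the regions partially overlap (shared area 264.53 mm²), so the edge portions inside another operand are dropped and the merged outline is re-measured after clipping — boundary = 89.32 mm. So its perimeter = 89.32 mm. Layer 61 is larger (96.90 vs 89.32 mm).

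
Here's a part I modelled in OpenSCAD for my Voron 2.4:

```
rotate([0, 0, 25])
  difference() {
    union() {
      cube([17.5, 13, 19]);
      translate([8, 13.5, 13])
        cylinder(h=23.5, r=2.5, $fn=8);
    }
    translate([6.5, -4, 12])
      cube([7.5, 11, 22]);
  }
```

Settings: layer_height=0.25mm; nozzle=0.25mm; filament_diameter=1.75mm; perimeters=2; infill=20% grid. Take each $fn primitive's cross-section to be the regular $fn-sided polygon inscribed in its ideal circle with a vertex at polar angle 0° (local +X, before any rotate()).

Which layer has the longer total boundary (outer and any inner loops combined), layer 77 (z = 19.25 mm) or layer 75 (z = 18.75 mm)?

Layer 77 (z = 19.25): the cube is not intersected at this z (z outside [0, 19]); the r=2.5 cylinder at (8, 13.5) gives a regular 8-gon of circumradius 2.5 (constant along its height) (perimeter = 2·8·2.500·sin(180°/8) = 15.31 mm); Taking the union: only the r=2.5 cylinder at (8, 13.5) is present, so the union is just that shape — boundary = 15.31 mm; the cube at (6.5, -4) (footprint 7.5×11) is included at this height (perimeter 37.00 mm); Subtracting the remaining from the first: starting from the result so far, the 7.5×11 cube at (6.5, -4) misses the remaining region (no effect) — boundary = 15.31 mm; (whole slice rotated 25° about Z — lengths, areas and connectivity unchanged). So its perimeter = 15.31 mm. Layer 75 (z = 18.75): the 17.5×13 cube contributes its full rectangle (perimeter 61.00 mm); the r=2.5 cylinder at (8, 13.5) contributes a regular 8-gon of circumradius 2.5 (perimeter = 2·8·2.500·sin(180°/8) = 15.31 mm); Taking the union: the regions partially overlap (shared area 6.44 mm²), so the edge portions inside another operand are dropped and the merged outline is re-measured after clipping — boundary = 65.15 mm; the cube at (6.5, -4) (footprint 7.5×11) is included at this height (perimeter 37.00 mm); Subtracting the remaining from the first: starting from that combined region, the 7.5×11 cube at (6.5, -4) partially overlaps it — only the 52.50 mm² overlap (of its 82.50 mm²) is removed, clipping the outline — boundary = 79.15 mm; (whole slice rotated 25° about Z — lengths, areas and connectivity unchanged). So its perimeter = 79.15 mm. Layer 75 is larger (79.15 vs 15.31 mm).

layer 75 (z = 18.75 mm)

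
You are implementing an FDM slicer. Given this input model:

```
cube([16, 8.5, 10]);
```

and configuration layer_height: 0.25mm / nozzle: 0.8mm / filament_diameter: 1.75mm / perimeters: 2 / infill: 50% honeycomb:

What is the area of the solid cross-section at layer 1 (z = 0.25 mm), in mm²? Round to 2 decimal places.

136.00 mm²

At z = 0.25 mm: the cube is present — its section is the full 16×8.5 rectangle (area 136.00 mm²). Overall, the cross-section is a single solid region. Net area = 136.00 mm².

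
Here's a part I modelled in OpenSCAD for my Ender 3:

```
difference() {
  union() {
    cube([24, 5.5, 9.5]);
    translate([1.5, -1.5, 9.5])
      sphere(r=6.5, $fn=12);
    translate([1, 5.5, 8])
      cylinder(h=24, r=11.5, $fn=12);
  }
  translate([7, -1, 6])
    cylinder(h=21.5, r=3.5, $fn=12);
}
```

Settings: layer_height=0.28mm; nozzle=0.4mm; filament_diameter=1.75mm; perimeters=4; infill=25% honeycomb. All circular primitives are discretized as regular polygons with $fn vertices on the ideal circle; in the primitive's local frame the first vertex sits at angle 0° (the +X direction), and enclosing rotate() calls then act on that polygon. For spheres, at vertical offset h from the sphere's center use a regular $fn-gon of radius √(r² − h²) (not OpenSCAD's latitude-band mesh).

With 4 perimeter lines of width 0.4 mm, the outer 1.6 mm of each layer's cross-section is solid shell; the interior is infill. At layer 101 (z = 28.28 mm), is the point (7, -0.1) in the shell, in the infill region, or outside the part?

At z = 28.28 mm: the cube is absent (z outside [0, 9.5]); the sphere at (1.5, -1.5) is absent (|z−center|=18.780 > r=6.5); the r=11.5 cylinder at (1, 5.5) contributes a regular 12-gon of circumradius 11.5; Combining (union): only the r=11.5 cylinder at (1, 5.5) is present, so the union is just that shape — 1 connected region; the cylinder at (7, -1) does not reach this height (z outside [6, 27.5]); Subtracting the remaining from the first: none of the subtracted shapes is present at this height, so that combined region is unchanged — 1 connected region. Overall, the cross-section is a single solid region. The nearest boundary edge runs (6.75, -4.46)→(10.96, -0.25); distance from the point to it = 2.91 mm. The point is inside the cross-section and 2.91 mm from the nearest boundary — more than the 1.6 mm shell width (4 × 0.4), so it's in the infill interior.

infill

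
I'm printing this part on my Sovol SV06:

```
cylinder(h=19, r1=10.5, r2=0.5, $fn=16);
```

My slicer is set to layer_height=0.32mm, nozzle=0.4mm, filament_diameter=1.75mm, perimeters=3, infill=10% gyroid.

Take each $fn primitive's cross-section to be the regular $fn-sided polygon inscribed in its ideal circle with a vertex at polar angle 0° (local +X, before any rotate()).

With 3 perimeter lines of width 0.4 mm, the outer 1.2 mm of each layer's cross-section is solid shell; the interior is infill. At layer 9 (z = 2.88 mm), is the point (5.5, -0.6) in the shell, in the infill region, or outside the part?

At z = 2.88 mm: the cone contributes a regular 16-gon of circumradius 8.984 (interpolated between r1=10.5 and r2=0.5 at t=0.152). Overall, the cross-section is a single solid region. The nearest boundary edge runs (8.30, -3.44)→(8.98, 0.00); distance from the point to it = 3.30 mm. The point is inside the cross-section and 3.30 mm from the nearest boundary — more than the 1.2 mm shell width (3 × 0.4), so it's in the infill interior.

infill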